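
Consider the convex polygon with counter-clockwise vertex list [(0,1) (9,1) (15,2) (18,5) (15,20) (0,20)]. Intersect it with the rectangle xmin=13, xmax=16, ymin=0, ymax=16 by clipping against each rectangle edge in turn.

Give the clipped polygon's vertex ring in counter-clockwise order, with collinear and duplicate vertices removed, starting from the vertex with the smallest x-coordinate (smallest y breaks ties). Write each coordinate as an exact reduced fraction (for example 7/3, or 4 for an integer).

1. After x ≥ 13: [(13,5/3) (15,2) (18,5) (15,20) (13,20)]
2. After x ≤ 16: [(13,5/3) (15,2) (16,3) (16,15) (15,20) (13,20)]
3. After y ≥ 0: [(13,5/3) (15,2) (16,3) (16,15) (15,20) (13,20)]
4. After y ≤ 16: [(13,16) (13,5/3) (15,2) (16,3) (16,15) (79/5,16)]
5. Canonical ring: [(13,5/3) (15,2) (16,3) (16,15) (79/5,16) (13,16)]

Clipped polygon: [(13,5/3) (15,2) (16,3) (16,15) (79/5,16) (13,16)]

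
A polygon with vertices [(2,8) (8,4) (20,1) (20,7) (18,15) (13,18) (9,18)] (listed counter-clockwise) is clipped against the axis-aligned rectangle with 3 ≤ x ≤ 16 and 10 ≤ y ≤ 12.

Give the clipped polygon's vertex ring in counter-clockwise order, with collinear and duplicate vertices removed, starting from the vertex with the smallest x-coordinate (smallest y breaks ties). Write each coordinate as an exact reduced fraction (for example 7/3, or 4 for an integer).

Clipped polygon: [(17/5,10) (16,10) (16,12) (24/5,12)]

1. After x ≥ 3: [(3,66/7) (3,22/3) (8,4) (20,1) (20,7) (18,15) (13,18) (9,18)]
2. After x ≤ 16: [(3,66/7) (3,22/3) (8,4) (16,2) (16,81/5) (13,18) (9,18)]
3. After y ≥ 10: [(17/5,10) (16,10) (16,81/5) (13,18) (9,18)]
4. After y ≤ 12: [(24/5,12) (17/5,10) (16,10) (16,12)]
5. Canonical ring: [(17/5,10) (16,10) (16,12) (24/5,12)]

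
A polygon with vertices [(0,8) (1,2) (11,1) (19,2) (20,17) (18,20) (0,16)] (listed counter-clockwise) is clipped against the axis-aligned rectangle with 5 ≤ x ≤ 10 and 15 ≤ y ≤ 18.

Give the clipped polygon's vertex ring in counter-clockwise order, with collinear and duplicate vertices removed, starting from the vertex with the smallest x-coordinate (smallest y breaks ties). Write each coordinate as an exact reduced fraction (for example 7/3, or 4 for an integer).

Clipped polygon: [(5,15) (10,15) (10,18) (9,18) (5,154/9)]

1. After x ≥ 5: [(5,8/5) (11,1) (19,2) (20,17) (18,20) (5,154/9)]
2. After x ≤ 10: [(5,8/5) (10,11/10) (10,164/9) (5,154/9)]
3. After y ≥ 15: [(5,15) (10,15) (10,164/9) (5,154/9)]
4. After y ≤ 18: [(5,15) (10,15) (10,18) (9,18) (5,154/9)]
5. Canonical ring: [(5,15) (10,15) (10,18) (9,18) (5,154/9)]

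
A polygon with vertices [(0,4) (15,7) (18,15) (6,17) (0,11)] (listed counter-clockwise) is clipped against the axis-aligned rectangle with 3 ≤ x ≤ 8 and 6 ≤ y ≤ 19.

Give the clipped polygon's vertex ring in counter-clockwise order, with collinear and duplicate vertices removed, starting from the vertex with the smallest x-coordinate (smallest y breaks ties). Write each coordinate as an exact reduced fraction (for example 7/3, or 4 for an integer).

1. After x ≥ 3: [(3,23/5) (15,7) (18,15) (6,17) (3,14)]
2. After x ≤ 8: [(3,23/5) (8,28/5) (8,50/3) (6,17) (3,14)]
3. After y ≥ 6: [(3,6) (8,6) (8,50/3) (6,17) (3,14)]
4. After y ≤ 19: [(3,6) (8,6) (8,50/3) (6,17) (3,14)]
5. Canonical ring: [(3,6) (8,6) (8,50/3) (6,17) (3,14)]

Clipped polygon: [(3,6) (8,6) (8,50/3) (6,17) (3,14)]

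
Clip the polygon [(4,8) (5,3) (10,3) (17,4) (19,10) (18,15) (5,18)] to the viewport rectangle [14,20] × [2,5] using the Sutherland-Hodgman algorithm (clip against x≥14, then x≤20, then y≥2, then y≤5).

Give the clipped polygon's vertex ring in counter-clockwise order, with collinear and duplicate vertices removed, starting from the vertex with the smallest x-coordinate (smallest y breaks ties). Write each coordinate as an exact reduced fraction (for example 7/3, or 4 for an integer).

Clipped polygon: [(14,25/7) (17,4) (52/3,5) (14,5)]

1. After x ≥ 14: [(14,25/7) (17,4) (19,10) (18,15) (14,207/13)]
2. After x ≤ 20: [(14,25/7) (17,4) (19,10) (18,15) (14,207/13)]
3. After y ≥ 2: [(14,25/7) (17,4) (19,10) (18,15) (14,207/13)]
4. After y ≤ 5: [(14,5) (14,25/7) (17,4) (52/3,5)]
5. Canonical ring: [(14,25/7) (17,4) (52/3,5) (14,5)]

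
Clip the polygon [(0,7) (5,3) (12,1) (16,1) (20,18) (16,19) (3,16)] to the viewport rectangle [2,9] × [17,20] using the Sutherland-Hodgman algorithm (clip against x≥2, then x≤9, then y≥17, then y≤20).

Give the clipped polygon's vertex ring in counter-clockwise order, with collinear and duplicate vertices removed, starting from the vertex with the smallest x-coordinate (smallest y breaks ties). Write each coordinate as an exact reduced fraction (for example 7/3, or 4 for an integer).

1. After x ≥ 2: [(2,13) (2,27/5) (5,3) (12,1) (16,1) (20,18) (16,19) (3,16)]
2. After x ≤ 9: [(2,13) (2,27/5) (5,3) (9,13/7) (9,226/13) (3,16)]
3. After y ≥ 17: [(9,17) (9,226/13) (22/3,17)]
4. After y ≤ 20: [(9,17) (9,226/13) (22/3,17)]
5. Canonical ring: [(22/3,17) (9,17) (9,226/13)]

Clipped polygon: [(22/3,17) (9,17) (9,226/13)]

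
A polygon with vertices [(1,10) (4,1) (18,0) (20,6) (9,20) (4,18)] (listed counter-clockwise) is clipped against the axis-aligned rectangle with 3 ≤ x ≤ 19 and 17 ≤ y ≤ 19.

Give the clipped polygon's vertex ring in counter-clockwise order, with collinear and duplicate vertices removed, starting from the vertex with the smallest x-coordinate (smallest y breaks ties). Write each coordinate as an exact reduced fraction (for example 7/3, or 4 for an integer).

1. After x ≥ 3: [(3,46/3) (3,4) (4,1) (18,0) (20,6) (9,20) (4,18)]
2. After x ≤ 19: [(3,46/3) (3,4) (4,1) (18,0) (19,3) (19,80/11) (9,20) (4,18)]
3. After y ≥ 17: [(29/8,17) (159/14,17) (9,20) (4,18)]
4. After y ≤ 19: [(29/8,17) (159/14,17) (137/14,19) (13/2,19) (4,18)]
5. Canonical ring: [(29/8,17) (159/14,17) (137/14,19) (13/2,19) (4,18)]

Clipped polygon: [(29/8,17) (159/14,17) (137/14,19) (13/2,19) (4,18)]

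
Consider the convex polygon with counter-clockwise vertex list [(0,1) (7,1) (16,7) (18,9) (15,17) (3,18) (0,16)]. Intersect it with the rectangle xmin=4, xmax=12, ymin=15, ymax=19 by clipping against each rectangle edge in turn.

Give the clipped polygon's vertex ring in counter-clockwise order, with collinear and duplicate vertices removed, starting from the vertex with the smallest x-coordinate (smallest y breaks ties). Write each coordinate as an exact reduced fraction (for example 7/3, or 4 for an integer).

1. After x ≥ 4: [(4,1) (7,1) (16,7) (18,9) (15,17) (4,215/12)]
2. After x ≤ 12: [(4,1) (7,1) (12,13/3) (12,69/4) (4,215/12)]
3. After y ≥ 15: [(4,15) (12,15) (12,69/4) (4,215/12)]
4. After y ≤ 19: [(4,15) (12,15) (12,69/4) (4,215/12)]
5. Canonical ring: [(4,15) (12,15) (12,69/4) (4,215/12)]

Clipped polygon: [(4,15) (12,15) (12,69/4) (4,215/12)]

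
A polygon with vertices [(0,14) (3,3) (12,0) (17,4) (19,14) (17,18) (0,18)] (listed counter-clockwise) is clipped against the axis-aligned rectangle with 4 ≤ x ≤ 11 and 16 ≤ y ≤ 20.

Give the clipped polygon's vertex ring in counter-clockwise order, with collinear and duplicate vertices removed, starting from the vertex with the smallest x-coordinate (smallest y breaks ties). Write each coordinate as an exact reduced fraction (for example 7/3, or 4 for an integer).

Clipped polygon: [(4,16) (11,16) (11,18) (4,18)]

1. After x ≥ 4: [(4,8/3) (12,0) (17,4) (19,14) (17,18) (4,18)]
2. After x ≤ 11: [(4,8/3) (11,1/3) (11,18) (4,18)]
3. After y ≥ 16: [(4,16) (11,16) (11,18) (4,18)]
4. After y ≤ 20: [(4,16) (11,16) (11,18) (4,18)]
5. Canonical ring: [(4,16) (11,16) (11,18) (4,18)]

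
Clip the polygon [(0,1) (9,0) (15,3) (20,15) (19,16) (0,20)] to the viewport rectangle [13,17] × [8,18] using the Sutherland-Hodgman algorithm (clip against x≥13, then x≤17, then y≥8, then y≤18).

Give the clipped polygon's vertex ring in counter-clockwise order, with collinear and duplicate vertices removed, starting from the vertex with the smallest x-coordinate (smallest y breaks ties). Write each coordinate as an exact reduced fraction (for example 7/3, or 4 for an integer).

1. After x ≥ 13: [(13,2) (15,3) (20,15) (19,16) (13,328/19)]
2. After x ≤ 17: [(13,2) (15,3) (17,39/5) (17,312/19) (13,328/19)]
3. After y ≥ 8: [(13,8) (17,8) (17,312/19) (13,328/19)]
4. After y ≤ 18: [(13,8) (17,8) (17,312/19) (13,328/19)]
5. Canonical ring: [(13,8) (17,8) (17,312/19) (13,328/19)]

Clipped polygon: [(13,8) (17,8) (17,312/19) (13,328/19)]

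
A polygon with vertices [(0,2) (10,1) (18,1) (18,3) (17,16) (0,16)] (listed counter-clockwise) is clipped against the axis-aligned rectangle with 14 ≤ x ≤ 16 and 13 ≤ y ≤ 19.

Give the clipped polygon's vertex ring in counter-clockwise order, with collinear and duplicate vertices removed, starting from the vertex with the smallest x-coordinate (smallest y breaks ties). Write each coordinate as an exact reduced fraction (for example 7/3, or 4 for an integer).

Clipped polygon: [(14,13) (16,13) (16,16) (14,16)]

1. After x ≥ 14: [(14,1) (18,1) (18,3) (17,16) (14,16)]
2. After x ≤ 16: [(14,1) (16,1) (16,16) (14,16)]
3. After y ≥ 13: [(14,13) (16,13) (16,16) (14,16)]
4. After y ≤ 19: [(14,13) (16,13) (16,16) (14,16)]
5. Canonical ring: [(14,13) (16,13) (16,16) (14,16)]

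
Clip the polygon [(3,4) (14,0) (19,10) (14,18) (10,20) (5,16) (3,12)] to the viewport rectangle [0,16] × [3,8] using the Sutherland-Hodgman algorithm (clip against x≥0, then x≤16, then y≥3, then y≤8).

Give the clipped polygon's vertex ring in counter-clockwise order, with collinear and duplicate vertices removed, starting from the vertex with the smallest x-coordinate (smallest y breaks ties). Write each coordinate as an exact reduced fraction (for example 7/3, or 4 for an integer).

Clipped polygon: [(3,4) (23/4,3) (31/2,3) (16,4) (16,8) (3,8)]

1. After x ≥ 0: [(3,4) (14,0) (19,10) (14,18) (10,20) (5,16) (3,12)]
2. After x ≤ 16: [(3,4) (14,0) (16,4) (16,74/5) (14,18) (10,20) (5,16) (3,12)]
3. After y ≥ 3: [(3,4) (23/4,3) (31/2,3) (16,4) (16,74/5) (14,18) (10,20) (5,16) (3,12)]
4. After y ≤ 8: [(3,8) (3,4) (23/4,3) (31/2,3) (16,4) (16,8)]
5. Canonical ring: [(3,4) (23/4,3) (31/2,3) (16,4) (16,8) (3,8)]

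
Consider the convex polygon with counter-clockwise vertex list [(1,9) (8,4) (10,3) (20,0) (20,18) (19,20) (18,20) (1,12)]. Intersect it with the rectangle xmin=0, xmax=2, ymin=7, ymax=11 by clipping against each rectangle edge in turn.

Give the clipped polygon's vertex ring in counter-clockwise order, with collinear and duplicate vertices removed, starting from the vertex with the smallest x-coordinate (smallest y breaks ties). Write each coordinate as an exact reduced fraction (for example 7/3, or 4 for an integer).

1. After x ≥ 0: [(1,9) (8,4) (10,3) (20,0) (20,18) (19,20) (18,20) (1,12)]
2. After x ≤ 2: [(1,9) (2,58/7) (2,212/17) (1,12)]
3. After y ≥ 7: [(1,9) (2,58/7) (2,212/17) (1,12)]
4. After y ≤ 11: [(1,11) (1,9) (2,58/7) (2,11)]
5. Canonical ring: [(1,9) (2,58/7) (2,11) (1,11)]

Clipped polygon: [(1,9) (2,58/7) (2,11) (1,11)]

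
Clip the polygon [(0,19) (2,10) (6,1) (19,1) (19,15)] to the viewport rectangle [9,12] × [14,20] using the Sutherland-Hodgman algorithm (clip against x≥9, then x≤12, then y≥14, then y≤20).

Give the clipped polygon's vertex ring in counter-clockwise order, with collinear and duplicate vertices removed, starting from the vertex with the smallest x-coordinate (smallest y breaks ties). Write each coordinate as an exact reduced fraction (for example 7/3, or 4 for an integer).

1. After x ≥ 9: [(9,325/19) (9,1) (19,1) (19,15)]
2. After x ≤ 12: [(12,313/19) (9,325/19) (9,1) (12,1)]
3. After y ≥ 14: [(12,14) (12,313/19) (9,325/19) (9,14)]
4. After y ≤ 20: [(12,14) (12,313/19) (9,325/19) (9,14)]
5. Canonical ring: [(9,14) (12,14) (12,313/19) (9,325/19)]

Clipped polygon: [(9,14) (12,14) (12,313/19) (9,325/19)]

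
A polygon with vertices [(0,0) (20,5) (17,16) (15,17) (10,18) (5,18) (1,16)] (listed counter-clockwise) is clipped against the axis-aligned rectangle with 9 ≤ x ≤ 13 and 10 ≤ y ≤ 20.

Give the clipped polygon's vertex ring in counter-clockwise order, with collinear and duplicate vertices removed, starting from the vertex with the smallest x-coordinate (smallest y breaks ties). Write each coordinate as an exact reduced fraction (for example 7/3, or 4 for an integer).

Clipped polygon: [(9,10) (13,10) (13,87/5) (10,18) (9,18)]

1. After x ≥ 9: [(9,9/4) (20,5) (17,16) (15,17) (10,18) (9,18)]
2. After x ≤ 13: [(9,9/4) (13,13/4) (13,87/5) (10,18) (9,18)]
3. After y ≥ 10: [(9,10) (13,10) (13,87/5) (10,18) (9,18)]
4. After y ≤ 20: [(9,10) (13,10) (13,87/5) (10,18) (9,18)]
5. Canonical ring: [(9,10) (13,10) (13,87/5) (10,18) (9,18)]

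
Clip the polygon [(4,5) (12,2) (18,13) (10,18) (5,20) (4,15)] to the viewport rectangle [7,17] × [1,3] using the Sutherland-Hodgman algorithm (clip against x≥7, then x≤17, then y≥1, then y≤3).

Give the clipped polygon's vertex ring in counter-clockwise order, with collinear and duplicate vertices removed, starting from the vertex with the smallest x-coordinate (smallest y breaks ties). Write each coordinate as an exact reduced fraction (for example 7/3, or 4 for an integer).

1. After x ≥ 7: [(7,31/8) (12,2) (18,13) (10,18) (7,96/5)]
2. After x ≤ 17: [(7,31/8) (12,2) (17,67/6) (17,109/8) (10,18) (7,96/5)]
3. After y ≥ 1: [(7,31/8) (12,2) (17,67/6) (17,109/8) (10,18) (7,96/5)]
4. After y ≤ 3: [(28/3,3) (12,2) (138/11,3)]
5. Canonical ring: [(28/3,3) (12,2) (138/11,3)]

Clipped polygon: [(28/3,3) (12,2) (138/11,3)]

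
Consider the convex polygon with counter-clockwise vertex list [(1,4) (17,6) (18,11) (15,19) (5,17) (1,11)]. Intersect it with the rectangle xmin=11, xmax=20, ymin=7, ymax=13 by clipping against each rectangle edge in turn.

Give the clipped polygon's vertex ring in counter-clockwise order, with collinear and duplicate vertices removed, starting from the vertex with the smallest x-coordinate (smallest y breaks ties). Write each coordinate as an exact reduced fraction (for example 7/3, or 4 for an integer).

1. After x ≥ 11: [(11,21/4) (17,6) (18,11) (15,19) (11,91/5)]
2. After x ≤ 20: [(11,21/4) (17,6) (18,11) (15,19) (11,91/5)]
3. After y ≥ 7: [(11,7) (86/5,7) (18,11) (15,19) (11,91/5)]
4. After y ≤ 13: [(11,13) (11,7) (86/5,7) (18,11) (69/4,13)]
5. Canonical ring: [(11,7) (86/5,7) (18,11) (69/4,13) (11,13)]

Clipped polygon: [(11,7) (86/5,7) (18,11) (69/4,13) (11,13)]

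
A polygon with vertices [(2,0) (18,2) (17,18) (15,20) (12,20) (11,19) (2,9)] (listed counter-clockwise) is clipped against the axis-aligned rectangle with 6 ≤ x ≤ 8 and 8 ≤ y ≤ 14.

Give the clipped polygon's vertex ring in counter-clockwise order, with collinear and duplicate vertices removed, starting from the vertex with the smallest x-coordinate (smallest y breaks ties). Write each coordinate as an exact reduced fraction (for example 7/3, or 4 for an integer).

Clipped polygon: [(6,8) (8,8) (8,14) (13/2,14) (6,121/9)]

1. After x ≥ 6: [(6,1/2) (18,2) (17,18) (15,20) (12,20) (11,19) (6,121/9)]
2. After x ≤ 8: [(6,1/2) (8,3/4) (8,47/3) (6,121/9)]
3. After y ≥ 8: [(6,8) (8,8) (8,47/3) (6,121/9)]
4. After y ≤ 14: [(6,8) (8,8) (8,14) (13/2,14) (6,121/9)]
5. Canonical ring: [(6,8) (8,8) (8,14) (13/2,14) (6,121/9)]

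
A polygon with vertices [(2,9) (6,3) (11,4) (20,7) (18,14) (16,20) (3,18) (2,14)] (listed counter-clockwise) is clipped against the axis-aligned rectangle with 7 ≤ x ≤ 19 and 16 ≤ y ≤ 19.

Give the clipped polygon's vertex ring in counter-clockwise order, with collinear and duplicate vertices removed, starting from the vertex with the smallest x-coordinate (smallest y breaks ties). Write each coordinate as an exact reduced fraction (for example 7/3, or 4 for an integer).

Clipped polygon: [(7,16) (52/3,16) (49/3,19) (19/2,19) (7,242/13)]

1. After x ≥ 7: [(7,16/5) (11,4) (20,7) (18,14) (16,20) (7,242/13)]
2. After x ≤ 19: [(7,16/5) (11,4) (19,20/3) (19,21/2) (18,14) (16,20) (7,242/13)]
3. After y ≥ 16: [(7,16) (52/3,16) (16,20) (7,242/13)]
4. After y ≤ 19: [(7,16) (52/3,16) (49/3,19) (19/2,19) (7,242/13)]
5. Canonical ring: [(7,16) (52/3,16) (49/3,19) (19/2,19) (7,242/13)]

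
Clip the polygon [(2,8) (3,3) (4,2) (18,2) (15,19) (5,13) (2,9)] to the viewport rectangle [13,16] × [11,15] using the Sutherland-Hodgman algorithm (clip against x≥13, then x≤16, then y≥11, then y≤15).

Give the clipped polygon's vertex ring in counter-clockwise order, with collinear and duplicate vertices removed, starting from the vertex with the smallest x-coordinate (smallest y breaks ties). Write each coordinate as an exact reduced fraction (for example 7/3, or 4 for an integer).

1. After x ≥ 13: [(13,2) (18,2) (15,19) (13,89/5)]
2. After x ≤ 16: [(13,2) (16,2) (16,40/3) (15,19) (13,89/5)]
3. After y ≥ 11: [(13,11) (16,11) (16,40/3) (15,19) (13,89/5)]
4. After y ≤ 15: [(13,15) (13,11) (16,11) (16,40/3) (267/17,15)]
5. Canonical ring: [(13,11) (16,11) (16,40/3) (267/17,15) (13,15)]

Clipped polygon: [(13,11) (16,11) (16,40/3) (267/17,15) (13,15)]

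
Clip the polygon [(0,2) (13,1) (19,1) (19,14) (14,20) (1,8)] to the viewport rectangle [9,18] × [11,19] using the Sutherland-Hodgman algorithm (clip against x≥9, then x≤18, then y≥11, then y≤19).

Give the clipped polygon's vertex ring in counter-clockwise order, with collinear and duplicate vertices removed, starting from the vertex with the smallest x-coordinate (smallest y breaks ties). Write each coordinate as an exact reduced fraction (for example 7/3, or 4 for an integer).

Clipped polygon: [(9,11) (18,11) (18,76/5) (89/6,19) (155/12,19) (9,200/13)]

1. After x ≥ 9: [(9,17/13) (13,1) (19,1) (19,14) (14,20) (9,200/13)]
2. After x ≤ 18: [(9,17/13) (13,1) (18,1) (18,76/5) (14,20) (9,200/13)]
3. After y ≥ 11: [(9,11) (18,11) (18,76/5) (14,20) (9,200/13)]
4. After y ≤ 19: [(9,11) (18,11) (18,76/5) (89/6,19) (155/12,19) (9,200/13)]
5. Canonical ring: [(9,11) (18,11) (18,76/5) (89/6,19) (155/12,19) (9,200/13)]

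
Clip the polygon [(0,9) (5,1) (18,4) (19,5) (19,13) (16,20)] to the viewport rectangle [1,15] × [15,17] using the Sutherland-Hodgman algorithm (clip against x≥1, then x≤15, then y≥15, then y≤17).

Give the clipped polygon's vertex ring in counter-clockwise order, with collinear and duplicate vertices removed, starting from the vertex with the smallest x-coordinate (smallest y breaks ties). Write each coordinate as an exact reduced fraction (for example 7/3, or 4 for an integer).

1. After x ≥ 1: [(1,155/16) (1,37/5) (5,1) (18,4) (19,5) (19,13) (16,20)]
2. After x ≤ 15: [(15,309/16) (1,155/16) (1,37/5) (5,1) (15,43/13)]
3. After y ≥ 15: [(15,15) (15,309/16) (96/11,15)]
4. After y ≤ 17: [(15,15) (15,17) (128/11,17) (96/11,15)]
5. Canonical ring: [(96/11,15) (15,15) (15,17) (128/11,17)]

Clipped polygon: [(96/11,15) (15,15) (15,17) (128/11,17)]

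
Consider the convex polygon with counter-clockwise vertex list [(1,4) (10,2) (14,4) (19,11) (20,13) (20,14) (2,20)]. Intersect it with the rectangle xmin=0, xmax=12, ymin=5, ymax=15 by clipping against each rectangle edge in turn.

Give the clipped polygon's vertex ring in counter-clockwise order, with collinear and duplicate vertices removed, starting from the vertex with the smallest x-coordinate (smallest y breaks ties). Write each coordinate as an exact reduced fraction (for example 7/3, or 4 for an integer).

1. After x ≥ 0: [(1,4) (10,2) (14,4) (19,11) (20,13) (20,14) (2,20)]
2. After x ≤ 12: [(1,4) (10,2) (12,3) (12,50/3) (2,20)]
3. After y ≥ 5: [(17/16,5) (12,5) (12,50/3) (2,20)]
4. After y ≤ 15: [(27/16,15) (17/16,5) (12,5) (12,15)]
5. Canonical ring: [(17/16,5) (12,5) (12,15) (27/16,15)]

Clipped polygon: [(17/16,5) (12,5) (12,15) (27/16,15)]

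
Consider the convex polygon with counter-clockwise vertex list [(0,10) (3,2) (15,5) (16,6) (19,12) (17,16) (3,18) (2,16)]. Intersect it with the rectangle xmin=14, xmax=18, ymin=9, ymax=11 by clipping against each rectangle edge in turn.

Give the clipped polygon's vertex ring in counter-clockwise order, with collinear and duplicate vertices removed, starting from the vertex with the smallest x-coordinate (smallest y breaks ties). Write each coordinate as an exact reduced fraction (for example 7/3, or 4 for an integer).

Clipped polygon: [(14,9) (35/2,9) (18,10) (18,11) (14,11)]

1. After x ≥ 14: [(14,19/4) (15,5) (16,6) (19,12) (17,16) (14,115/7)]
2. After x ≤ 18: [(14,19/4) (15,5) (16,6) (18,10) (18,14) (17,16) (14,115/7)]
3. After y ≥ 9: [(14,9) (35/2,9) (18,10) (18,14) (17,16) (14,115/7)]
4. After y ≤ 11: [(14,11) (14,9) (35/2,9) (18,10) (18,11)]
5. Canonical ring: [(14,9) (35/2,9) (18,10) (18,11) (14,11)]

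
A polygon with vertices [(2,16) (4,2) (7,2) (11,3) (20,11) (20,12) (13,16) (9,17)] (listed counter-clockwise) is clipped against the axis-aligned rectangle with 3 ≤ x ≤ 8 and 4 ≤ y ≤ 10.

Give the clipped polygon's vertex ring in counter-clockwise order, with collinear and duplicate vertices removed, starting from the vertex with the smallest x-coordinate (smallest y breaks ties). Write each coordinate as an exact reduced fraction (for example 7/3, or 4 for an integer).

1. After x ≥ 3: [(3,113/7) (3,9) (4,2) (7,2) (11,3) (20,11) (20,12) (13,16) (9,17)]
2. After x ≤ 8: [(8,118/7) (3,113/7) (3,9) (4,2) (7,2) (8,9/4)]
3. After y ≥ 4: [(8,4) (8,118/7) (3,113/7) (3,9) (26/7,4)]
4. After y ≤ 10: [(8,4) (8,10) (3,10) (3,9) (26/7,4)]
5. Canonical ring: [(3,9) (26/7,4) (8,4) (8,10) (3,10)]

Clipped polygon: [(3,9) (26/7,4) (8,4) (8,10) (3,10)]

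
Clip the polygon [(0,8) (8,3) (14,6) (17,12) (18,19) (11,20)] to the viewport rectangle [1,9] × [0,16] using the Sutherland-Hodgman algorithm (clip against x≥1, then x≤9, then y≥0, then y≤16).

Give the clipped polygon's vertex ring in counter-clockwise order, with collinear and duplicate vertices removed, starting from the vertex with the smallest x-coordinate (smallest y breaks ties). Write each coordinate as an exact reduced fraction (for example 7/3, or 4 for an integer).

1. After x ≥ 1: [(1,100/11) (1,59/8) (8,3) (14,6) (17,12) (18,19) (11,20)]
2. After x ≤ 9: [(9,196/11) (1,100/11) (1,59/8) (8,3) (9,7/2)]
3. After y ≥ 0: [(9,196/11) (1,100/11) (1,59/8) (8,3) (9,7/2)]
4. After y ≤ 16: [(9,16) (22/3,16) (1,100/11) (1,59/8) (8,3) (9,7/2)]
5. Canonical ring: [(1,59/8) (8,3) (9,7/2) (9,16) (22/3,16) (1,100/11)]

Clipped polygon: [(1,59/8) (8,3) (9,7/2) (9,16) (22/3,16) (1,100/11)]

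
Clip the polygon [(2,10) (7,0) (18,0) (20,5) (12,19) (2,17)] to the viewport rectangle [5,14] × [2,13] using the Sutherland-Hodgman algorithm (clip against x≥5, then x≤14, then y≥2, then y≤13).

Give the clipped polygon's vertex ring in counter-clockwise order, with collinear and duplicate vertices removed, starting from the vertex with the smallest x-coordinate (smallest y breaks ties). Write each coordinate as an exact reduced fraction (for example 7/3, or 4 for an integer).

Clipped polygon: [(5,4) (6,2) (14,2) (14,13) (5,13)]

1. After x ≥ 5: [(5,4) (7,0) (18,0) (20,5) (12,19) (5,88/5)]
2. After x ≤ 14: [(5,4) (7,0) (14,0) (14,31/2) (12,19) (5,88/5)]
3. After y ≥ 2: [(5,4) (6,2) (14,2) (14,31/2) (12,19) (5,88/5)]
4. After y ≤ 13: [(5,13) (5,4) (6,2) (14,2) (14,13)]
5. Canonical ring: [(5,4) (6,2) (14,2) (14,13) (5,13)]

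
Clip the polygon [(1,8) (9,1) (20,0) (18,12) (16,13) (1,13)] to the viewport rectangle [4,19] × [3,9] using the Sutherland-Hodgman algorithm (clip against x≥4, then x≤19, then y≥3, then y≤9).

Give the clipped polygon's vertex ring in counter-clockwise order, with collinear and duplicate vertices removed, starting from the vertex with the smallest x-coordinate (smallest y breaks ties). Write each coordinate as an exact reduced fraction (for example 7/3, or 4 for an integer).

Clipped polygon: [(4,43/8) (47/7,3) (19,3) (19,6) (37/2,9) (4,9)]

1. After x ≥ 4: [(4,43/8) (9,1) (20,0) (18,12) (16,13) (4,13)]
2. After x ≤ 19: [(4,43/8) (9,1) (19,1/11) (19,6) (18,12) (16,13) (4,13)]
3. After y ≥ 3: [(4,43/8) (47/7,3) (19,3) (19,6) (18,12) (16,13) (4,13)]
4. After y ≤ 9: [(4,9) (4,43/8) (47/7,3) (19,3) (19,6) (37/2,9)]
5. Canonical ring: [(4,43/8) (47/7,3) (19,3) (19,6) (37/2,9) (4,9)]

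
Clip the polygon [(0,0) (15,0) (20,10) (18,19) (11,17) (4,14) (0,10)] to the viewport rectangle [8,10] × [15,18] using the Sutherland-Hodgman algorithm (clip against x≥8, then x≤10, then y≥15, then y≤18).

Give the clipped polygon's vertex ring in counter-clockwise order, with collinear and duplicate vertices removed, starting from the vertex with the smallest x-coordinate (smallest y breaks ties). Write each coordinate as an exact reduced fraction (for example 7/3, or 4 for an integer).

1. After x ≥ 8: [(8,0) (15,0) (20,10) (18,19) (11,17) (8,110/7)]
2. After x ≤ 10: [(8,0) (10,0) (10,116/7) (8,110/7)]
3. After y ≥ 15: [(8,15) (10,15) (10,116/7) (8,110/7)]
4. After y ≤ 18: [(8,15) (10,15) (10,116/7) (8,110/7)]
5. Canonical ring: [(8,15) (10,15) (10,116/7) (8,110/7)]

Clipped polygon: [(8,15) (10,15) (10,116/7) (8,110/7)]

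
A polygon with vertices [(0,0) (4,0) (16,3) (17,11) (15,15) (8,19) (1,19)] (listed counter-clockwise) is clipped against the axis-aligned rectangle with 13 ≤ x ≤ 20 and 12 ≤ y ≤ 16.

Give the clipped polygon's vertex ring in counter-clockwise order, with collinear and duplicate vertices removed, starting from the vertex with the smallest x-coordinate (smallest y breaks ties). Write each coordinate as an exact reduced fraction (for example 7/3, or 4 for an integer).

1. After x ≥ 13: [(13,9/4) (16,3) (17,11) (15,15) (13,113/7)]
2. After x ≤ 20: [(13,9/4) (16,3) (17,11) (15,15) (13,113/7)]
3. After y ≥ 12: [(13,12) (33/2,12) (15,15) (13,113/7)]
4. After y ≤ 16: [(13,16) (13,12) (33/2,12) (15,15) (53/4,16)]
5. Canonical ring: [(13,12) (33/2,12) (15,15) (53/4,16) (13,16)]

Clipped polygon: [(13,12) (33/2,12) (15,15) (53/4,16) (13,16)]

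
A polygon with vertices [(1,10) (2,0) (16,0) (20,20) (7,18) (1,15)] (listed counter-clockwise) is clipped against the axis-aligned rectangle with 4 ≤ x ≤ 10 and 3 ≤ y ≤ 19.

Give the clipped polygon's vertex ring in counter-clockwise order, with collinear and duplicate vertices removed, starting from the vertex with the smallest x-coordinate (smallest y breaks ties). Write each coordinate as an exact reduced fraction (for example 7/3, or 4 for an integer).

1. After x ≥ 4: [(4,0) (16,0) (20,20) (7,18) (4,33/2)]
2. After x ≤ 10: [(4,0) (10,0) (10,240/13) (7,18) (4,33/2)]
3. After y ≥ 3: [(4,3) (10,3) (10,240/13) (7,18) (4,33/2)]
4. After y ≤ 19: [(4,3) (10,3) (10,240/13) (7,18) (4,33/2)]
5. Canonical ring: [(4,3) (10,3) (10,240/13) (7,18) (4,33/2)]

Clipped polygon: [(4,3) (10,3) (10,240/13) (7,18) (4,33/2)]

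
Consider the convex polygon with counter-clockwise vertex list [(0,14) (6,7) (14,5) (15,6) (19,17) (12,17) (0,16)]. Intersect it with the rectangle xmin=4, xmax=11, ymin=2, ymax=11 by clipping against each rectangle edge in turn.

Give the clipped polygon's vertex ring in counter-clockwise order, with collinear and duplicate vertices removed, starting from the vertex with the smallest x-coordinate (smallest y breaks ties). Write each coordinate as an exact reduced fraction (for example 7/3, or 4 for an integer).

1. After x ≥ 4: [(4,28/3) (6,7) (14,5) (15,6) (19,17) (12,17) (4,49/3)]
2. After x ≤ 11: [(4,28/3) (6,7) (11,23/4) (11,203/12) (4,49/3)]
3. After y ≥ 2: [(4,28/3) (6,7) (11,23/4) (11,203/12) (4,49/3)]
4. After y ≤ 11: [(4,11) (4,28/3) (6,7) (11,23/4) (11,11)]
5. Canonical ring: [(4,28/3) (6,7) (11,23/4) (11,11) (4,11)]

Clipped polygon: [(4,28/3) (6,7) (11,23/4) (11,11) (4,11)]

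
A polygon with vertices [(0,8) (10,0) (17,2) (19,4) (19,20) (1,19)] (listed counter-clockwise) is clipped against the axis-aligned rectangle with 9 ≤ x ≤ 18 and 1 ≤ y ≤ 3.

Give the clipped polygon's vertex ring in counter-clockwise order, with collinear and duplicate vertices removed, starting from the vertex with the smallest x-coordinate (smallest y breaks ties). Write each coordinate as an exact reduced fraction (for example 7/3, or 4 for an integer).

Clipped polygon: [(9,1) (27/2,1) (17,2) (18,3) (9,3)]

1. After x ≥ 9: [(9,4/5) (10,0) (17,2) (19,4) (19,20) (9,175/9)]
2. After x ≤ 18: [(9,4/5) (10,0) (17,2) (18,3) (18,359/18) (9,175/9)]
3. After y ≥ 1: [(9,1) (27/2,1) (17,2) (18,3) (18,359/18) (9,175/9)]
4. After y ≤ 3: [(9,3) (9,1) (27/2,1) (17,2) (18,3) (18,3)]
5. Canonical ring: [(9,1) (27/2,1) (17,2) (18,3) (9,3)]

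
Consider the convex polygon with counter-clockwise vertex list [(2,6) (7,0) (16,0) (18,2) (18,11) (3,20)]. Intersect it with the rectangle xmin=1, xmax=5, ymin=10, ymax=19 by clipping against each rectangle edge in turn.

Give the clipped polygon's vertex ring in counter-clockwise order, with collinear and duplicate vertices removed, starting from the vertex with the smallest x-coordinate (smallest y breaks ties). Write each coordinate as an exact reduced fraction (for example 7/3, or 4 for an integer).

Clipped polygon: [(16/7,10) (5,10) (5,94/5) (14/3,19) (41/14,19)]

1. After x ≥ 1: [(2,6) (7,0) (16,0) (18,2) (18,11) (3,20)]
2. After x ≤ 5: [(2,6) (5,12/5) (5,94/5) (3,20)]
3. After y ≥ 10: [(16/7,10) (5,10) (5,94/5) (3,20)]
4. After y ≤ 19: [(41/14,19) (16/7,10) (5,10) (5,94/5) (14/3,19)]
5. Canonical ring: [(16/7,10) (5,10) (5,94/5) (14/3,19) (41/14,19)]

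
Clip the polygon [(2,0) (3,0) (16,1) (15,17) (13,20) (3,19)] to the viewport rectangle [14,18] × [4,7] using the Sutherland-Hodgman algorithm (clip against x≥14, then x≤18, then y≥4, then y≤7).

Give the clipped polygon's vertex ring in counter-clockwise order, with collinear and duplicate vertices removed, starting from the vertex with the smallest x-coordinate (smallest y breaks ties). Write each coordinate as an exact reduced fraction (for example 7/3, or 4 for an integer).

1. After x ≥ 14: [(14,11/13) (16,1) (15,17) (14,37/2)]
2. After x ≤ 18: [(14,11/13) (16,1) (15,17) (14,37/2)]
3. After y ≥ 4: [(14,4) (253/16,4) (15,17) (14,37/2)]
4. After y ≤ 7: [(14,7) (14,4) (253/16,4) (125/8,7)]
5. Canonical ring: [(14,4) (253/16,4) (125/8,7) (14,7)]

Clipped polygon: [(14,4) (253/16,4) (125/8,7) (14,7)]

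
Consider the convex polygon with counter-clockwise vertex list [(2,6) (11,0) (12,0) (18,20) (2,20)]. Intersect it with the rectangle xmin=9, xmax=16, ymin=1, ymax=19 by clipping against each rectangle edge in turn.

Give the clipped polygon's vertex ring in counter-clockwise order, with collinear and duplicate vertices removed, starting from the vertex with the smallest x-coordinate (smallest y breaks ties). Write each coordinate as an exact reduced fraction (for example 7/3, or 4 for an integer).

1. After x ≥ 9: [(9,4/3) (11,0) (12,0) (18,20) (9,20)]
2. After x ≤ 16: [(9,4/3) (11,0) (12,0) (16,40/3) (16,20) (9,20)]
3. After y ≥ 1: [(9,4/3) (19/2,1) (123/10,1) (16,40/3) (16,20) (9,20)]
4. After y ≤ 19: [(9,19) (9,4/3) (19/2,1) (123/10,1) (16,40/3) (16,19)]
5. Canonical ring: [(9,4/3) (19/2,1) (123/10,1) (16,40/3) (16,19) (9,19)]

Clipped polygon: [(9,4/3) (19/2,1) (123/10,1) (16,40/3) (16,19) (9,19)]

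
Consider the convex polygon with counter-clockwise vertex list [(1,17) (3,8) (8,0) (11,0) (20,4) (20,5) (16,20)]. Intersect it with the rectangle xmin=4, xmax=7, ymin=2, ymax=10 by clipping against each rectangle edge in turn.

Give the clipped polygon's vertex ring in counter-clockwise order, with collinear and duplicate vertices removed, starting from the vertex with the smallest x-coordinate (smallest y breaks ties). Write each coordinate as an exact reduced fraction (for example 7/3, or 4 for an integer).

1. After x ≥ 4: [(4,88/5) (4,32/5) (8,0) (11,0) (20,4) (20,5) (16,20)]
2. After x ≤ 7: [(7,91/5) (4,88/5) (4,32/5) (7,8/5)]
3. After y ≥ 2: [(7,2) (7,91/5) (4,88/5) (4,32/5) (27/4,2)]
4. After y ≤ 10: [(7,2) (7,10) (4,10) (4,32/5) (27/4,2)]
5. Canonical ring: [(4,32/5) (27/4,2) (7,2) (7,10) (4,10)]

Clipped polygon: [(4,32/5) (27/4,2) (7,2) (7,10) (4,10)]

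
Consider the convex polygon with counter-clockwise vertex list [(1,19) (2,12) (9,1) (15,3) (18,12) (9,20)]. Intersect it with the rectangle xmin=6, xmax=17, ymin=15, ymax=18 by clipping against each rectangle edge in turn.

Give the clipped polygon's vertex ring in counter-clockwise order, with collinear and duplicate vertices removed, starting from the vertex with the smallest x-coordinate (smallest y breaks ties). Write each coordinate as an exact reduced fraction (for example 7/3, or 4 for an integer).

1. After x ≥ 6: [(6,157/8) (6,40/7) (9,1) (15,3) (18,12) (9,20)]
2. After x ≤ 17: [(6,157/8) (6,40/7) (9,1) (15,3) (17,9) (17,116/9) (9,20)]
3. After y ≥ 15: [(6,157/8) (6,15) (117/8,15) (9,20)]
4. After y ≤ 18: [(6,18) (6,15) (117/8,15) (45/4,18)]
5. Canonical ring: [(6,15) (117/8,15) (45/4,18) (6,18)]

Clipped polygon: [(6,15) (117/8,15) (45/4,18) (6,18)]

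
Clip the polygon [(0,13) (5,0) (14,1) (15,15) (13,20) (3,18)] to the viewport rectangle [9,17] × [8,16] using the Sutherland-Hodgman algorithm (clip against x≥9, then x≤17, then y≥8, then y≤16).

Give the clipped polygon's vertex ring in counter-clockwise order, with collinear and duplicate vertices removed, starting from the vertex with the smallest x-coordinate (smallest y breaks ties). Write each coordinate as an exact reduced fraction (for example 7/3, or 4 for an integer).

1. After x ≥ 9: [(9,4/9) (14,1) (15,15) (13,20) (9,96/5)]
2. After x ≤ 17: [(9,4/9) (14,1) (15,15) (13,20) (9,96/5)]
3. After y ≥ 8: [(9,8) (29/2,8) (15,15) (13,20) (9,96/5)]
4. After y ≤ 16: [(9,16) (9,8) (29/2,8) (15,15) (73/5,16)]
5. Canonical ring: [(9,8) (29/2,8) (15,15) (73/5,16) (9,16)]

Clipped polygon: [(9,8) (29/2,8) (15,15) (73/5,16) (9,16)]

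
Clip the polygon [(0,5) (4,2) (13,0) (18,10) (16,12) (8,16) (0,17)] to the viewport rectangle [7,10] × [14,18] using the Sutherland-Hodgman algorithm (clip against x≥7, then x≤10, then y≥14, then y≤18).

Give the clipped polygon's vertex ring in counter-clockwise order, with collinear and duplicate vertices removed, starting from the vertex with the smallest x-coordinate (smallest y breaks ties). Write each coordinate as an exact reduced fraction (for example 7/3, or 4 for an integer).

1. After x ≥ 7: [(7,4/3) (13,0) (18,10) (16,12) (8,16) (7,129/8)]
2. After x ≤ 10: [(7,4/3) (10,2/3) (10,15) (8,16) (7,129/8)]
3. After y ≥ 14: [(7,14) (10,14) (10,15) (8,16) (7,129/8)]
4. After y ≤ 18: [(7,14) (10,14) (10,15) (8,16) (7,129/8)]
5. Canonical ring: [(7,14) (10,14) (10,15) (8,16) (7,129/8)]

Clipped polygon: [(7,14) (10,14) (10,15) (8,16) (7,129/8)]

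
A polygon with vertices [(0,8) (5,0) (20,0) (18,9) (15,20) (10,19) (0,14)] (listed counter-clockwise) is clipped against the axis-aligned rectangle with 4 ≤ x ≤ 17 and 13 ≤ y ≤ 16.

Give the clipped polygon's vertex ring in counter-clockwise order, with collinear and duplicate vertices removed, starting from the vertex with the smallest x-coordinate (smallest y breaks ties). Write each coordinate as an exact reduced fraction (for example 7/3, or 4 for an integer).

1. After x ≥ 4: [(4,8/5) (5,0) (20,0) (18,9) (15,20) (10,19) (4,16)]
2. After x ≤ 17: [(4,8/5) (5,0) (17,0) (17,38/3) (15,20) (10,19) (4,16)]
3. After y ≥ 13: [(4,13) (186/11,13) (15,20) (10,19) (4,16)]
4. After y ≤ 16: [(4,13) (186/11,13) (177/11,16) (4,16) (4,16)]
5. Canonical ring: [(4,13) (186/11,13) (177/11,16) (4,16)]

Clipped polygon: [(4,13) (186/11,13) (177/11,16) (4,16)]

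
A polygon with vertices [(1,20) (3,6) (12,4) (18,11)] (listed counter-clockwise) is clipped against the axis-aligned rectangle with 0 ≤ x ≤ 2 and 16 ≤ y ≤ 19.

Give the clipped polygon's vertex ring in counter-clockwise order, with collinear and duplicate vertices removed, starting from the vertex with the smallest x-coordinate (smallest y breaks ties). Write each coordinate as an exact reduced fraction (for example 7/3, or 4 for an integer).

Clipped polygon: [(8/7,19) (11/7,16) (2,16) (2,19)]

1. After x ≥ 0: [(1,20) (3,6) (12,4) (18,11)]
2. After x ≤ 2: [(2,331/17) (1,20) (2,13)]
3. After y ≥ 16: [(2,16) (2,331/17) (1,20) (11/7,16)]
4. After y ≤ 19: [(2,16) (2,19) (8/7,19) (11/7,16)]
5. Canonical ring: [(8/7,19) (11/7,16) (2,16) (2,19)]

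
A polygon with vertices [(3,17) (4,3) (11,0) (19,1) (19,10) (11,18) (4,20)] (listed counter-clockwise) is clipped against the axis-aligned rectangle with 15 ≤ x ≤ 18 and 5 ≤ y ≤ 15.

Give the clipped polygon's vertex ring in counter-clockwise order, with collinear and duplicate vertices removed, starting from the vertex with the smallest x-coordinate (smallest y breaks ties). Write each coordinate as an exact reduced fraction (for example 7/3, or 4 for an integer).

1. After x ≥ 15: [(15,1/2) (19,1) (19,10) (15,14)]
2. After x ≤ 18: [(15,1/2) (18,7/8) (18,11) (15,14)]
3. After y ≥ 5: [(15,5) (18,5) (18,11) (15,14)]
4. After y ≤ 15: [(15,5) (18,5) (18,11) (15,14)]
5. Canonical ring: [(15,5) (18,5) (18,11) (15,14)]

Clipped polygon: [(15,5) (18,5) (18,11) (15,14)]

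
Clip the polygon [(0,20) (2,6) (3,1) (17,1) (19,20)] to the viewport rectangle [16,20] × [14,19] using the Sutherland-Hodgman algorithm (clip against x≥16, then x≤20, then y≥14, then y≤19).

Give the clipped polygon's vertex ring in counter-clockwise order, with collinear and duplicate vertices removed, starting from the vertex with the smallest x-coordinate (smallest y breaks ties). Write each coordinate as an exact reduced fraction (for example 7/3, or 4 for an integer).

1. After x ≥ 16: [(16,20) (16,1) (17,1) (19,20)]
2. After x ≤ 20: [(16,20) (16,1) (17,1) (19,20)]
3. After y ≥ 14: [(16,20) (16,14) (349/19,14) (19,20)]
4. After y ≤ 19: [(16,19) (16,14) (349/19,14) (359/19,19)]
5. Canonical ring: [(16,14) (349/19,14) (359/19,19) (16,19)]

Clipped polygon: [(16,14) (349/19,14) (359/19,19) (16,19)]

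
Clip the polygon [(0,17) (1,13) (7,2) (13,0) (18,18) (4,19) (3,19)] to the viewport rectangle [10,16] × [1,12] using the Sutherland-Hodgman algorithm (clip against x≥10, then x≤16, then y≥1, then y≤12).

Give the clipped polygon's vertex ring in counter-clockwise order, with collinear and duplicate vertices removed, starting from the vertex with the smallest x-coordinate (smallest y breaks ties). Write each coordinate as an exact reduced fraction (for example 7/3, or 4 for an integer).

Clipped polygon: [(10,1) (239/18,1) (16,54/5) (16,12) (10,12)]

1. After x ≥ 10: [(10,1) (13,0) (18,18) (10,130/7)]
2. After x ≤ 16: [(10,1) (13,0) (16,54/5) (16,127/7) (10,130/7)]
3. After y ≥ 1: [(10,1) (10,1) (239/18,1) (16,54/5) (16,127/7) (10,130/7)]
4. After y ≤ 12: [(10,12) (10,1) (10,1) (239/18,1) (16,54/5) (16,12)]
5. Canonical ring: [(10,1) (239/18,1) (16,54/5) (16,12) (10,12)]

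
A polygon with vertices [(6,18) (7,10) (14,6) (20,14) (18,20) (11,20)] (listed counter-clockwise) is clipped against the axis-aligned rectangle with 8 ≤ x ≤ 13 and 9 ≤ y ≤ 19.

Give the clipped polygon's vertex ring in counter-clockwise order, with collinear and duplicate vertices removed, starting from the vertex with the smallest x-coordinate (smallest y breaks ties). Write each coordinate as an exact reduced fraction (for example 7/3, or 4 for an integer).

Clipped polygon: [(8,66/7) (35/4,9) (13,9) (13,19) (17/2,19) (8,94/5)]

1. After x ≥ 8: [(8,94/5) (8,66/7) (14,6) (20,14) (18,20) (11,20)]
2. After x ≤ 13: [(8,94/5) (8,66/7) (13,46/7) (13,20) (11,20)]
3. After y ≥ 9: [(8,94/5) (8,66/7) (35/4,9) (13,9) (13,20) (11,20)]
4. After y ≤ 19: [(17/2,19) (8,94/5) (8,66/7) (35/4,9) (13,9) (13,19)]
5. Canonical ring: [(8,66/7) (35/4,9) (13,9) (13,19) (17/2,19) (8,94/5)]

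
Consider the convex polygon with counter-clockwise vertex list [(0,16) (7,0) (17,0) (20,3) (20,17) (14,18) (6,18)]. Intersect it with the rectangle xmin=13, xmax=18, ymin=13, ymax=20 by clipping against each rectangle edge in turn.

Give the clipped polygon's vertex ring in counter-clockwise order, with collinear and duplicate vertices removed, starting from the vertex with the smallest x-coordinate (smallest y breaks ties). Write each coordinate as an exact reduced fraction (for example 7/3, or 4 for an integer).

Clipped polygon: [(13,13) (18,13) (18,52/3) (14,18) (13,18)]

1. After x ≥ 13: [(13,0) (17,0) (20,3) (20,17) (14,18) (13,18)]
2. After x ≤ 18: [(13,0) (17,0) (18,1) (18,52/3) (14,18) (13,18)]
3. After y ≥ 13: [(13,13) (18,13) (18,52/3) (14,18) (13,18)]
4. After y ≤ 20: [(13,13) (18,13) (18,52/3) (14,18) (13,18)]
5. Canonical ring: [(13,13) (18,13) (18,52/3) (14,18) (13,18)]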